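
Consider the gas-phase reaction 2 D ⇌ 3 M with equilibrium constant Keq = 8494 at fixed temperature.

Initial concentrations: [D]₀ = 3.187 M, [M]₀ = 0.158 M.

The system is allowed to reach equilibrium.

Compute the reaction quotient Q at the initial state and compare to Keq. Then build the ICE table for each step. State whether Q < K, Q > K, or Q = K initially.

Q₀ = 3.8834e-04 vs Keq = 8494 ⇒ Q<K, forward
Step 1:
                    D           M
  I             3.187       0.158
  C            -3.074       4.611
  E             0.113       4.769
  solve Keq expr → x = 1.537; check Q = 8494

Q₀ = 3.8834e-04; Q < K (proceeds forward)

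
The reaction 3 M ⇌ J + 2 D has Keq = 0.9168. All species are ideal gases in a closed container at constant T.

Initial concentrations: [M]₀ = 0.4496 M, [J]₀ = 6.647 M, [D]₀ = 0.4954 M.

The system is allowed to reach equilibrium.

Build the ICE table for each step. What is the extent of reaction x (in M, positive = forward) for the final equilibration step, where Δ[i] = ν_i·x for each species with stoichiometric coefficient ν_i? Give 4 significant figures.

Q₀ = 17.95 vs Keq = 0.9168 ⇒ Q>K, reverse
Step 1:
                  M         J         D
  Initial    0.4496     6.647    0.4954
  Change      0.345    -0.115     -0.23
  Equil      0.7946     6.532    0.2654
  solve Keq expr → x = -0.115; check Q = 0.9168

x = -0.115 M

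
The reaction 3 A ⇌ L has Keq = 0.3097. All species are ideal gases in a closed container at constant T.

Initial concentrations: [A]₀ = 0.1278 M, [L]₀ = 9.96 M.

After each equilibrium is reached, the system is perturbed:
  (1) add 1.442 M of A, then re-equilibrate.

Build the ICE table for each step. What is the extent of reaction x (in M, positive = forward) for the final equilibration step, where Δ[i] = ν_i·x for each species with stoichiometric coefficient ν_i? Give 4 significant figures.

x = 0.4633 M

Q₀ = 4772 vs Keq = 0.3097 ⇒ Q>K, reverse
Step 1:
                  A         L
  Initial    0.1278      9.96
  Change      2.944   -0.9814
  Equil       3.072     8.979
  solve Keq expr → x = -0.9814; check Q = 0.3097
Then add 1.442 M of A.
Step 2:
                  A         L
  Initial     4.514     8.979
  Change      -1.39    0.4633
  Equil       3.124     9.442
  solve Keq expr → x = 0.4633; check Q = 0.3097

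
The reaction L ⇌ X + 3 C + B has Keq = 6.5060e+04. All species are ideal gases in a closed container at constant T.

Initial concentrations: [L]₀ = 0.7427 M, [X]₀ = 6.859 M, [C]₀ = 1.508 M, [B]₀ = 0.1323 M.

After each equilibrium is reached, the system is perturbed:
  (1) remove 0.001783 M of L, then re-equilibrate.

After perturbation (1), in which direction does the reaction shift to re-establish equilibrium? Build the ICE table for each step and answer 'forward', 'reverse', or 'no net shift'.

Q₀ = 4.19 vs Keq = 6.5060e+04 ⇒ Q<K, forward
Step 1:
                  L         X         C         B
  Initial    0.7427     6.859     1.508    0.1323
  Change    -0.7375    0.7375     2.212    0.7375
  Equil     0.00523     7.596      3.72    0.8698
  solve Keq expr → x = 0.7375; check Q = 6.5060e+04
Then remove 0.001783 M of L.
Step 2:
                  L         X         C         B
  Initial  0.003447     7.596      3.72    0.8698
  Change   0.001749 -0.001749 -0.005248 -0.001749
  Equil    0.005196     7.595     3.715     0.868
  solve Keq expr → x = -0.001749; check Q = 6.5060e+04

Direction: reverse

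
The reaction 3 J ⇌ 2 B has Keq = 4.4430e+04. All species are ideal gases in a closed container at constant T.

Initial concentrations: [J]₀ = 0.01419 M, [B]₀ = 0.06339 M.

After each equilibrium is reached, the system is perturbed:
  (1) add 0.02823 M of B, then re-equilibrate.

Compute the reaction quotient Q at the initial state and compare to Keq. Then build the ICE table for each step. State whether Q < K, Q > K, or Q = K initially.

Q₀ = 1406; Q < K (proceeds forward)

Q₀ = 1406 vs Keq = 4.4430e+04 ⇒ Q<K, forward
Step 1:
                    J           B
  init        0.01419     0.06339
  Δ          -0.00941    0.006273
  eq          0.00478     0.06966
  solve Keq expr → x = 0.003137; check Q = 4.4430e+04
Then add 0.02823 M of B.
Step 2:
                    J           B
  init        0.00478     0.09789
  Δ          0.001185 -7.8977e-04
  eq         0.005965      0.0971
  solve Keq expr → x = -3.9488e-04; check Q = 4.4430e+04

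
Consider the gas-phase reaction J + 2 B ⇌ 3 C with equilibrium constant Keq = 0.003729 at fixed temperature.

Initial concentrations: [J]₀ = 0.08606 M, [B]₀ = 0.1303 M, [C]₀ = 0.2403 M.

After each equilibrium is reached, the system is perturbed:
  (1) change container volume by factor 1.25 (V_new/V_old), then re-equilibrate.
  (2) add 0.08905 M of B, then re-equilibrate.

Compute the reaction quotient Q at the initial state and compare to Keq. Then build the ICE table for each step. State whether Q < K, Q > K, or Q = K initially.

Q₀ = 9.497 vs Keq = 0.003729 ⇒ Q>K, reverse
Step 1:
                   J          B          C
  init       0.08606     0.1303     0.2403
  Δ          0.06858     0.1372    -0.2057
  eq          0.1546     0.2675    0.03455
  solve Keq expr → x = -0.06858; check Q = 0.003729
Then change container volume by factor 1.25 (V_new/V_old).
Step 2:
                   J          B          C
  init        0.1237      0.214    0.02764
  Δ                0          0          0
  eq          0.1237      0.214    0.02764
  solve Keq expr → x = 0; check Q = 0.003729
Then add 0.08905 M of B.
Step 3:
                   J          B          C
  init        0.1237      0.303    0.02764
  Δ        -0.002222  -0.004445   0.006667
  eq          0.1215     0.2986    0.03431
  solve Keq expr → x = 0.002222; check Q = 0.003729

Q₀ = 9.497; Q > K (proceeds reverse)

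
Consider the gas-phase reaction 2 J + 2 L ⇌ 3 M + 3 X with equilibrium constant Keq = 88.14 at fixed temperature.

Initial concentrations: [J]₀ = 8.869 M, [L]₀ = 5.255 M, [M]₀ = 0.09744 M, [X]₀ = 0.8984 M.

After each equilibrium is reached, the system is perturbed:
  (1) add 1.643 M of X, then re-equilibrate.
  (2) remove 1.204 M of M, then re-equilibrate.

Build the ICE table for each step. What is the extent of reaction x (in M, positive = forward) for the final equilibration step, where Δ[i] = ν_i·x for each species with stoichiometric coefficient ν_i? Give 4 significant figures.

Q₀ = 3.0883e-07 vs Keq = 88.14 ⇒ Q<K, forward
Step 1:
                    J           L           M           X
  Initial       8.869       5.255     0.09744      0.8984
  Change       -3.003      -3.003       4.505       4.505
  Equil         5.866       2.252       4.602       5.403
  solve Keq expr → x = 1.502; check Q = 88.14
Then add 1.643 M of X.
Step 2:
                    J           L           M           X
  Initial       5.866       2.252       4.602       7.046
  Change       0.2791      0.2791     -0.4186     -0.4186
  Equil         6.145       2.531       4.184       6.628
  solve Keq expr → x = -0.1395; check Q = 88.14
Then remove 1.204 M of M.
Step 3:
                    J           L           M           X
  Initial       6.145       2.531        2.98       6.628
  Change      -0.3146     -0.3146       0.472       0.472
  Equil          5.83       2.216       3.452         7.1
  solve Keq expr → x = 0.1573; check Q = 88.14

x = 0.1573 M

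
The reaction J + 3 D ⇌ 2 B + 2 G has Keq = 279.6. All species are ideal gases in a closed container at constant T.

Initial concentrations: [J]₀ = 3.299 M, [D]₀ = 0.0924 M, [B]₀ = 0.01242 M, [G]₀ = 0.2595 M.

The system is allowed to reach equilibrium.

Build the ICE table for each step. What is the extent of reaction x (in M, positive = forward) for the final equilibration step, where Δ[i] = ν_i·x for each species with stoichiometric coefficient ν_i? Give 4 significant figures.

Q₀ = 0.003991 vs Keq = 279.6 ⇒ Q<K, forward
Step 1:
                   J          D          B          G
  Initial      3.299     0.0924    0.01242     0.2595
  Change    -0.02813   -0.08439    0.05626    0.05626
  Equil        3.271   0.008012    0.06868     0.3158
  solve Keq expr → x = 0.02813; check Q = 279.6

x = 0.02813 M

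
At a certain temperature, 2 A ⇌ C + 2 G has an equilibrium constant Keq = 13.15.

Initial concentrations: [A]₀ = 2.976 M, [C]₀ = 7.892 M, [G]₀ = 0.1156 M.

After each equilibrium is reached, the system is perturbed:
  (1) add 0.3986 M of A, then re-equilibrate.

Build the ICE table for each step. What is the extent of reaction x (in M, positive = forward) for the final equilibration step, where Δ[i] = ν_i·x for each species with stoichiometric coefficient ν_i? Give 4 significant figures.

x = 0.1073 M

Q₀ = 0.01191 vs Keq = 13.15 ⇒ Q<K, forward
Step 1:
                   A          C          G
  Initial      2.976      7.892     0.1156
  Change       -1.59     0.7949       1.59
  Equil        1.386      8.687      1.705
  solve Keq expr → x = 0.7949; check Q = 13.15
Then add 0.3986 M of A.
Step 2:
                   A          C          G
  Initial      1.785      8.687      1.705
  Change     -0.2146     0.1073     0.2146
  Equil         1.57      8.794       1.92
  solve Keq expr → x = 0.1073; check Q = 13.15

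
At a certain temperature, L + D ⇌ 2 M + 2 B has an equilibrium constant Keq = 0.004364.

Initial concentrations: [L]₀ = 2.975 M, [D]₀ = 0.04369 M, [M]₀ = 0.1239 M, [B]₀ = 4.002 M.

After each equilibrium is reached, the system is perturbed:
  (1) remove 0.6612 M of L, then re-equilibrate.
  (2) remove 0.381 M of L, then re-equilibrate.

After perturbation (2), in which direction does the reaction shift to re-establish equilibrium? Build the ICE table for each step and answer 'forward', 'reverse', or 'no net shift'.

Direction: reverse

Q₀ = 1.892 vs Keq = 0.004364 ⇒ Q>K, reverse
Step 1:
                  L         D         M         B
  I           2.975   0.04369    0.1239     4.002
  C         0.05725   0.05725   -0.1145   -0.1145
  E           3.032    0.1009  0.009401     3.888
  solve Keq expr → x = -0.05725; check Q = 0.004364
Then remove 0.6612 M of L.
Step 2:
                  L         D         M         B
  I           2.371    0.1009  0.009401     3.888
  C       5.3144e-04 5.3144e-04 -0.001063 -0.001063
  E           2.372    0.1015  0.008338     3.886
  solve Keq expr → x = -5.3144e-04; check Q = 0.004364
Then remove 0.381 M of L.
Step 3:
                  L         D         M         B
  I           1.991    0.1015  0.008338     3.886
  C       3.4211e-04 3.4211e-04 -6.8422e-04 -6.8422e-04
  E           1.991    0.1018  0.007654     3.886
  solve Keq expr → x = -3.4211e-04; check Q = 0.004364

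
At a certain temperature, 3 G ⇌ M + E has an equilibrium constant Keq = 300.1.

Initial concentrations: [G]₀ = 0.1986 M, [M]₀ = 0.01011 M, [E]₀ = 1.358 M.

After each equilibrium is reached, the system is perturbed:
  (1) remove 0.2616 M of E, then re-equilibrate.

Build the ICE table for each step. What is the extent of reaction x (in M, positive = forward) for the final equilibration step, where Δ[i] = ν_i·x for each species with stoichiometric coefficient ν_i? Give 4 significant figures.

Q₀ = 1.753 vs Keq = 300.1 ⇒ Q<K, forward
Step 1:
                  G         M         E
  I          0.1986   0.01011     1.358
  C          -0.135   0.04499   0.04499
  E         0.06363    0.0551     1.403
  solve Keq expr → x = 0.04499; check Q = 300.1
Then remove 0.2616 M of E.
Step 2:
                  G         M         E
  I         0.06363    0.0551     1.141
  C       -0.003761  0.001254  0.001254
  E         0.05987   0.05635     1.143
  solve Keq expr → x = 0.001254; check Q = 300.1

x = 0.001254 M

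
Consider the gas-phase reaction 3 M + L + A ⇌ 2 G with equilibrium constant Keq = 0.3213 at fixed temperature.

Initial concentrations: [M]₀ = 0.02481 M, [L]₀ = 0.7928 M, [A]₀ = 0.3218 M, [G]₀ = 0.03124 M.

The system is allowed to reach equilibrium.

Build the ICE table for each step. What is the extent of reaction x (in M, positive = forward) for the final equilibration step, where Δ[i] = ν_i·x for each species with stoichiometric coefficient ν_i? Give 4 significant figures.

Q₀ = 250.5 vs Keq = 0.3213 ⇒ Q>K, reverse
Step 1:
                  M         L         A         G
  init      0.02481    0.7928    0.3218   0.03124
  Δ         0.03963   0.01321   0.01321  -0.02642
  eq        0.06444     0.806     0.335  0.004818
  solve Keq expr → x = -0.01321; check Q = 0.3213

x = -0.01321 M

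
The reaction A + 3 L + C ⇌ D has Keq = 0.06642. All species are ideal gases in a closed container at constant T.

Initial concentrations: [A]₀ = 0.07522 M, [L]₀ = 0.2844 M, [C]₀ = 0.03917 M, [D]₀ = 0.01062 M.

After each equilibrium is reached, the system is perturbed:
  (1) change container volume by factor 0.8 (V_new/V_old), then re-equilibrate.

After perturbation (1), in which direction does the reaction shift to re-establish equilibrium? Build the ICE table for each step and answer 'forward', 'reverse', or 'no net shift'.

Q₀ = 156.7 vs Keq = 0.06642 ⇒ Q>K, reverse
Step 1:
                    A           L           C           D
  Initial     0.07522      0.2844     0.03917     0.01062
  Change      0.01061     0.03183     0.01061    -0.01061
  Equil       0.08583      0.3162     0.04978  8.9749e-06
  solve Keq expr → x = -0.01061; check Q = 0.06642
Then change container volume by factor 0.8 (V_new/V_old).
Step 2:
                    A           L           C           D
  Initial      0.1073      0.3953     0.06223  1.1219e-05
  Change  -1.6149e-05 -4.8448e-05 -1.6149e-05  1.6149e-05
  Equil        0.1073      0.3952     0.06221  2.7368e-05
  solve Keq expr → x = 1.6149e-05; check Q = 0.06642

Direction: forward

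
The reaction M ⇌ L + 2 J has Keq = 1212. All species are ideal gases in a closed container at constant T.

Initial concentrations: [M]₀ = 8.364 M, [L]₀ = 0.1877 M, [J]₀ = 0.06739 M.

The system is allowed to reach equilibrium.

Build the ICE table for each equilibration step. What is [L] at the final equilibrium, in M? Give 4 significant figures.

Q₀ = 1.0192e-04 vs Keq = 1212 ⇒ Q<K, forward
Step 1:
                   M          L          J
  init         8.364     0.1877    0.06739
  Δ           -7.126      7.126      14.25
  eq           1.238      7.314      14.32
  solve Keq expr → x = 7.126; check Q = 1212

[L]_eq = 7.314 M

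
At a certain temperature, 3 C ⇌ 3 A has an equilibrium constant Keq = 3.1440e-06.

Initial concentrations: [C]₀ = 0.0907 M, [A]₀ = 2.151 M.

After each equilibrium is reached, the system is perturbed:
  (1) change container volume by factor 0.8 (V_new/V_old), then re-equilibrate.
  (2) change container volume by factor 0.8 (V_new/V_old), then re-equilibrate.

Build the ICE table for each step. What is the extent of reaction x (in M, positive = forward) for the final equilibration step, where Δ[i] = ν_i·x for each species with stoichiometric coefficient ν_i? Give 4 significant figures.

Q₀ = 1.3338e+04 vs Keq = 3.1440e-06 ⇒ Q>K, reverse
Step 1:
                   C          A
  Initial     0.0907      2.151
  Change       2.119     -2.119
  Equil        2.209    0.03237
  solve Keq expr → x = -0.7062; check Q = 3.1440e-06
Then change container volume by factor 0.8 (V_new/V_old).
Step 2:
                   C          A
  Initial      2.762    0.04046
  Change           0          0
  Equil        2.762    0.04046
  solve Keq expr → x = 0; check Q = 3.1440e-06
Then change container volume by factor 0.8 (V_new/V_old).
Step 3:
                   C          A
  Initial      3.452    0.05057
  Change           0          0
  Equil        3.452    0.05057
  solve Keq expr → x = 0; check Q = 3.1440e-06

x = 0 M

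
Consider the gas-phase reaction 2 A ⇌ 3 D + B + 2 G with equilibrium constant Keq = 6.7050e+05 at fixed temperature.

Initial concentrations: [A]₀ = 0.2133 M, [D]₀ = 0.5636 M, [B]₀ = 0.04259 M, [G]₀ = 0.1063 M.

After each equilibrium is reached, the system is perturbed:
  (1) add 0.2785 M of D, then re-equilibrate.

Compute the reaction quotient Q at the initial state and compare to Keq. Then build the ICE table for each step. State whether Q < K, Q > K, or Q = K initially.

Q₀ = 0.001894 vs Keq = 6.7050e+05 ⇒ Q<K, forward
Step 1:
                   A          D          B          G
  I           0.2133     0.5636    0.04259     0.1063
  C          -0.2132     0.3198     0.1066     0.2132
  E       1.2511e-04     0.8834     0.1492     0.3195
  solve Keq expr → x = 0.1066; check Q = 6.7050e+05
Then add 0.2785 M of D.
Step 2:
                   A          D          B          G
  I       1.2511e-04      1.162     0.1492     0.3195
  C       6.3529e-05 -9.5293e-05 -3.1764e-05 -6.3529e-05
  E       1.8864e-04      1.162     0.1491     0.3194
  solve Keq expr → x = -3.1764e-05; check Q = 6.7050e+05

Q₀ = 0.001894; Q < K (proceeds forward)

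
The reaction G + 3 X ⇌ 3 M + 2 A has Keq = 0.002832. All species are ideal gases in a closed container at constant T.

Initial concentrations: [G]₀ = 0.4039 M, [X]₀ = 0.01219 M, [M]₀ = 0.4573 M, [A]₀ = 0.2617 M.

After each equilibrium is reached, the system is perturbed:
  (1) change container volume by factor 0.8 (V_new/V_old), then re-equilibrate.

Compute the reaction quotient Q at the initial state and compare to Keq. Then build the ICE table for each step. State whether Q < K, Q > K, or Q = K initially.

Q₀ = 8952; Q > K (proceeds reverse)

Q₀ = 8952 vs Keq = 0.002832 ⇒ Q>K, reverse
Step 1:
                  G         X         M         A
  init       0.4039   0.01219    0.4573    0.2617
  Δ          0.0925    0.2775   -0.2775    -0.185
  eq         0.4964    0.2897    0.1798   0.07669
  solve Keq expr → x = -0.0925; check Q = 0.002832
Then change container volume by factor 0.8 (V_new/V_old).
Step 2:
                  G         X         M         A
  init       0.6205    0.3621    0.2247   0.09587
  Δ        0.002038  0.006114 -0.006114 -0.004076
  eq         0.6225    0.3682    0.2186   0.09179
  solve Keq expr → x = -0.002038; check Q = 0.002832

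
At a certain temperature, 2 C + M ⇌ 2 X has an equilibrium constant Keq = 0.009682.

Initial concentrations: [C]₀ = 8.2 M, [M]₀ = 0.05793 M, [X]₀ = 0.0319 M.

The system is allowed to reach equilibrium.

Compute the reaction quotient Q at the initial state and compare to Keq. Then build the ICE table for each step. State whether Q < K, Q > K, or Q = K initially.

Q₀ = 2.6125e-04; Q < K (proceeds forward)

Q₀ = 2.6125e-04 vs Keq = 0.009682 ⇒ Q<K, forward
Step 1:
                   C          M          X
  init           8.2    0.05793     0.0319
  Δ         -0.07802   -0.03901    0.07802
  eq           8.122    0.01892     0.1099
  solve Keq expr → x = 0.03901; check Q = 0.009682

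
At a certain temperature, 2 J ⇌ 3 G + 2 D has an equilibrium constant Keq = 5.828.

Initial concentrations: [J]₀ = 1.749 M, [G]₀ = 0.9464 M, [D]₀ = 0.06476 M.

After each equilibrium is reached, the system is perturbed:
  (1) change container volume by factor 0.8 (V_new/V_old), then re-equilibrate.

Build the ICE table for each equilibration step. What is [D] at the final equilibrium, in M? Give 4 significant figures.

[D]_eq = 0.8925 M

Q₀ = 0.001162 vs Keq = 5.828 ⇒ Q<K, forward
Step 1:
                  J         G         D
  I           1.749    0.9464   0.06476
  C         -0.7478     1.122    0.7478
  E           1.001     2.068    0.8126
  solve Keq expr → x = 0.3739; check Q = 5.828
Then change container volume by factor 0.8 (V_new/V_old).
Step 2:
                  J         G         D
  I           1.251     2.585     1.016
  C          0.1233   -0.1849   -0.1233
  E           1.375       2.4    0.8925
  solve Keq expr → x = -0.06165; check Q = 5.828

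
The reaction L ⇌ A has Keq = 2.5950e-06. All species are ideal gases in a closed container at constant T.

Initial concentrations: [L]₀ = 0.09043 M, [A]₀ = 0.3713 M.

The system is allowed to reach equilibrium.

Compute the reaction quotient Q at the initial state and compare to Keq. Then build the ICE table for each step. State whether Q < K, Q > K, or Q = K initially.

Q₀ = 4.106 vs Keq = 2.5950e-06 ⇒ Q>K, reverse
Step 1:
                  L         A
  init      0.09043    0.3713
  Δ          0.3713   -0.3713
  eq         0.4617 1.1982e-06
  solve Keq expr → x = -0.3713; check Q = 2.5950e-06

Q₀ = 4.106; Q > K (proceeds reverse)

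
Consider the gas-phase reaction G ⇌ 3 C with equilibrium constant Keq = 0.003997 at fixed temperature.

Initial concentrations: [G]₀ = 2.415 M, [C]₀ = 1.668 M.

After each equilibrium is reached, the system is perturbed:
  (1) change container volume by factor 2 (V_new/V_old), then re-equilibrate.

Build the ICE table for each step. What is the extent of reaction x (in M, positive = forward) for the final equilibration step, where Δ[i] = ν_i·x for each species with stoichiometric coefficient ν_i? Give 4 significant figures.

x = 0.02184 M

Q₀ = 1.922 vs Keq = 0.003997 ⇒ Q>K, reverse
Step 1:
                  G         C
  I           2.415     1.668
  C          0.4806    -1.442
  E           2.896    0.2262
  solve Keq expr → x = -0.4806; check Q = 0.003997
Then change container volume by factor 2 (V_new/V_old).
Step 2:
                  G         C
  I           1.448    0.1131
  C        -0.02184   0.06553
  E           1.426    0.1786
  solve Keq expr → x = 0.02184; check Q = 0.003997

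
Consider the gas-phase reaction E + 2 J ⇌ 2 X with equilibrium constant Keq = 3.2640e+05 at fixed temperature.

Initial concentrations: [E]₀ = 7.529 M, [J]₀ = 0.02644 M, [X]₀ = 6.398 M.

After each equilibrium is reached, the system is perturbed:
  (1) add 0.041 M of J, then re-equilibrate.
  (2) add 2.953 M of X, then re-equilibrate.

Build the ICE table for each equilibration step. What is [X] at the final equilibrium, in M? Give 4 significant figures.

Q₀ = 7777 vs Keq = 3.2640e+05 ⇒ Q<K, forward
Step 1:
                   E          J          X
  I            7.529    0.02644      6.398
  C         -0.01117   -0.02234    0.02234
  E            7.518   0.004099       6.42
  solve Keq expr → x = 0.01117; check Q = 3.2640e+05
Then add 0.041 M of J.
Step 2:
                   E          J          X
  I            7.518     0.0451       6.42
  C         -0.02048   -0.04097    0.04097
  E            7.497    0.00413      6.461
  solve Keq expr → x = 0.02048; check Q = 3.2640e+05
Then add 2.953 M of X.
Step 3:
                   E          J          X
  I            7.497    0.00413      9.414
  C       9.4306e-04   0.001886  -0.001886
  E            7.498   0.006017      9.412
  solve Keq expr → x = -9.4306e-04; check Q = 3.2640e+05

[X]_eq = 9.412 M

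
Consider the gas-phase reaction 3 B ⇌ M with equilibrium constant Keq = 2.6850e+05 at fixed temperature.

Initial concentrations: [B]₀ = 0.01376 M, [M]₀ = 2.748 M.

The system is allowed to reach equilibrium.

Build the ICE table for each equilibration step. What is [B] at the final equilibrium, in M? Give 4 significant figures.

[B]_eq = 0.0217 M

Q₀ = 1.0548e+06 vs Keq = 2.6850e+05 ⇒ Q>K, reverse
Step 1:
                   B          M
  Initial    0.01376      2.748
  Change    0.007945  -0.002648
  Equil       0.0217      2.745
  solve Keq expr → x = -0.002648; check Q = 2.6850e+05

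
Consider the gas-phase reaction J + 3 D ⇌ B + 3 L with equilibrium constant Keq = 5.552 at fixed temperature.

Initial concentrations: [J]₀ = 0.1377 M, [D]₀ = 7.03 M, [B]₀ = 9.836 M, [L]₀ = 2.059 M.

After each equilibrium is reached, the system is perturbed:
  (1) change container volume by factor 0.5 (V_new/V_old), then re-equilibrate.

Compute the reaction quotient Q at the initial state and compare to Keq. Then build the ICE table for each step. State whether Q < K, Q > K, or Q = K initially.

Q₀ = 1.795 vs Keq = 5.552 ⇒ Q<K, forward
Step 1:
                    J           D           B           L
  I            0.1377        7.03       9.836       2.059
  C          -0.07147     -0.2144     0.07147      0.2144
  E           0.06623       6.816       9.907       2.273
  solve Keq expr → x = 0.07147; check Q = 5.552
Then change container volume by factor 0.5 (V_new/V_old).
Step 2:
                    J           D           B           L
  I            0.1325       13.63       19.81       4.547
  C                 0           0           0           0
  E            0.1325       13.63       19.81       4.547
  solve Keq expr → x = 0; check Q = 5.552

Q₀ = 1.795; Q < K (proceeds forward)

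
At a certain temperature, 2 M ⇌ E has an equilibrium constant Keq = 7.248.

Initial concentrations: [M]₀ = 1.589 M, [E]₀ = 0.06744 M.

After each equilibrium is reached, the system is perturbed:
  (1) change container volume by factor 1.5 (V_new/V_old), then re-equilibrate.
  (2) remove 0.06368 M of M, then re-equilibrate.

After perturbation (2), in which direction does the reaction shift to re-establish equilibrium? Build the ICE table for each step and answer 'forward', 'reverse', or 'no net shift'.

Direction: reverse

Q₀ = 0.02671 vs Keq = 7.248 ⇒ Q<K, forward
Step 1:
                   M          E
  Initial      1.589    0.06744
  Change      -1.277     0.6385
  Equil       0.3121     0.7059
  solve Keq expr → x = 0.6385; check Q = 7.248
Then change container volume by factor 1.5 (V_new/V_old).
Step 2:
                   M          E
  Initial     0.2081     0.4706
  Change     0.04113   -0.02056
  Equil       0.2492       0.45
  solve Keq expr → x = -0.02056; check Q = 7.248
Then remove 0.06368 M of M.
Step 3:
                   M          E
  Initial     0.1855       0.45
  Change     0.05583   -0.02791
  Equil       0.2413     0.4221
  solve Keq expr → x = -0.02791; check Q = 7.248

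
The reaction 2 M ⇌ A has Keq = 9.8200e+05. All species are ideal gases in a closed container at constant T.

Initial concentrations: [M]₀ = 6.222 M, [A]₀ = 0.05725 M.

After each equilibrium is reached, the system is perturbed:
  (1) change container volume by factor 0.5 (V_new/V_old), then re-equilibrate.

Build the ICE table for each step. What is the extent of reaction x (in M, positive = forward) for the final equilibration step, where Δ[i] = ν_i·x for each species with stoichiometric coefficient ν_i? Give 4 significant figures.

x = 5.2597e-04 M

Q₀ = 0.001479 vs Keq = 9.8200e+05 ⇒ Q<K, forward
Step 1:
                    M           A
  Initial       6.222     0.05725
  Change        -6.22        3.11
  Equil      0.001796       3.167
  solve Keq expr → x = 3.11; check Q = 9.8200e+05
Then change container volume by factor 0.5 (V_new/V_old).
Step 2:
                    M           A
  Initial    0.003592       6.335
  Change    -0.001052  5.2597e-04
  Equil       0.00254       6.335
  solve Keq expr → x = 5.2597e-04; check Q = 9.8200e+05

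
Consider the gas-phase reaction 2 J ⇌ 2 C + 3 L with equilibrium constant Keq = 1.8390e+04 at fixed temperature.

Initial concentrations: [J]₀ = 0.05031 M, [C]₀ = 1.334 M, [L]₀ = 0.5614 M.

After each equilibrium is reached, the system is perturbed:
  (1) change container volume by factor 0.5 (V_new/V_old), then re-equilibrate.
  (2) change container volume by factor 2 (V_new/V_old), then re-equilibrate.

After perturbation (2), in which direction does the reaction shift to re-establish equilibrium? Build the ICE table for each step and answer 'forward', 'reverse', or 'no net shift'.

Direction: forward

Q₀ = 124.4 vs Keq = 1.8390e+04 ⇒ Q<K, forward
Step 1:
                    J           C           L
  I           0.05031       1.334      0.5614
  C          -0.04523     0.04523     0.06785
  E          0.005077       1.379      0.6292
  solve Keq expr → x = 0.02262; check Q = 1.8390e+04
Then change container volume by factor 0.5 (V_new/V_old).
Step 2:
                    J           C           L
  I           0.01015       2.758       1.258
  C           0.01749    -0.01749    -0.02624
  E           0.02765       2.741       1.232
  solve Keq expr → x = -0.008747; check Q = 1.8390e+04
Then change container volume by factor 2 (V_new/V_old).
Step 3:
                    J           C           L
  I           0.01382        1.37      0.6161
  C         -0.008747    0.008747     0.01312
  E          0.005077       1.379      0.6292
  solve Keq expr → x = 0.004374; check Q = 1.8390e+04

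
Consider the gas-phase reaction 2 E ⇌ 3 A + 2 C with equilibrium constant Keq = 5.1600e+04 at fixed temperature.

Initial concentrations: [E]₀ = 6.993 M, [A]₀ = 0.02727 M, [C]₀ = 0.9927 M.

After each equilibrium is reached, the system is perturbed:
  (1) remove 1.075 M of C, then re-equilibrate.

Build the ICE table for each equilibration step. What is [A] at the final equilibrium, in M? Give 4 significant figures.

Q₀ = 4.0866e-07 vs Keq = 5.1600e+04 ⇒ Q<K, forward
Step 1:
                   E          A          C
  I            6.993    0.02727     0.9927
  C           -6.119      9.178      6.119
  E           0.8743      9.205      7.111
  solve Keq expr → x = 3.059; check Q = 5.1600e+04
Then remove 1.075 M of C.
Step 2:
                   E          A          C
  I           0.8743      9.205      6.036
  C           -0.101     0.1516      0.101
  E           0.7733      9.357      6.137
  solve Keq expr → x = 0.05052; check Q = 5.1600e+04

[A]_eq = 9.357 M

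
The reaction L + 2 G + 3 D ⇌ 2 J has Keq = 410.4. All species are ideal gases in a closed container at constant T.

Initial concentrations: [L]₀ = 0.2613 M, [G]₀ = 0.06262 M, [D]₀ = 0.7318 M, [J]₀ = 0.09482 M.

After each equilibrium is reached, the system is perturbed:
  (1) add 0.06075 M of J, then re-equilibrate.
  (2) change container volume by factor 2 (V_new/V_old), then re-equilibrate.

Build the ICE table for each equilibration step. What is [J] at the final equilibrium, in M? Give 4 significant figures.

Q₀ = 22.39 vs Keq = 410.4 ⇒ Q<K, forward
Step 1:
                    L           G           D           J
  I            0.2613     0.06262      0.7318     0.09482
  C          -0.01923    -0.03846    -0.05769     0.03846
  E            0.2421     0.02416      0.6741      0.1333
  solve Keq expr → x = 0.01923; check Q = 410.4
Then add 0.06075 M of J.
Step 2:
                    L           G           D           J
  I            0.2421     0.02416      0.6741       0.194
  C          0.004157    0.008314     0.01247   -0.008314
  E            0.2462     0.03247      0.6866      0.1857
  solve Keq expr → x = -0.004157; check Q = 410.4
Then change container volume by factor 2 (V_new/V_old).
Step 3:
                    L           G           D           J
  I            0.1231     0.01624      0.3433     0.09286
  C           0.01183     0.02365     0.03548    -0.02365
  E            0.1349     0.03989      0.3788      0.0692
  solve Keq expr → x = -0.01183; check Q = 410.4

[J]_eq = 0.0692 M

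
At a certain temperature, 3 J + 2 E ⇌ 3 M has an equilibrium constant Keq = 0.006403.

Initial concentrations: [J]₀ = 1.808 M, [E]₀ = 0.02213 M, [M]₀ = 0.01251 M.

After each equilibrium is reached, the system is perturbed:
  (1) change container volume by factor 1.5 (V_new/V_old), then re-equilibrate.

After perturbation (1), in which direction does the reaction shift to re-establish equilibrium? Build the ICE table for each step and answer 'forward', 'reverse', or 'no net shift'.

Direction: reverse

Q₀ = 6.7642e-04 vs Keq = 0.006403 ⇒ Q<K, forward
Step 1:
                    J           E           M
  Initial       1.808     0.02213     0.01251
  Change    -0.008885   -0.005923    0.008885
  Equil         1.799     0.01621      0.0214
  solve Keq expr → x = 0.002962; check Q = 0.006403
Then change container volume by factor 1.5 (V_new/V_old).
Step 2:
                    J           E           M
  Initial       1.199      0.0108     0.01426
  Change     0.002334    0.001556   -0.002334
  Equil         1.202     0.01236     0.01193
  solve Keq expr → x = -7.7794e-04; check Q = 0.006403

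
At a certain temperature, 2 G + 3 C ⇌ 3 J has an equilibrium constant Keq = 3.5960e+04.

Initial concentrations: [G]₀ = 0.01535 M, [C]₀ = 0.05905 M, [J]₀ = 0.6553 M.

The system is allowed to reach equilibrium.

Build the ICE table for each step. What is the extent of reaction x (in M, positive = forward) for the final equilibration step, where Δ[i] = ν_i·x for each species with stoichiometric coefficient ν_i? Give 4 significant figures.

x = -0.02078 M

Q₀ = 5.8002e+06 vs Keq = 3.5960e+04 ⇒ Q>K, reverse
Step 1:
                   G          C          J
  init       0.01535    0.05905     0.6553
  Δ          0.04157    0.06235   -0.06235
  eq         0.05692     0.1214     0.5929
  solve Keq expr → x = -0.02078; check Q = 3.5960e+04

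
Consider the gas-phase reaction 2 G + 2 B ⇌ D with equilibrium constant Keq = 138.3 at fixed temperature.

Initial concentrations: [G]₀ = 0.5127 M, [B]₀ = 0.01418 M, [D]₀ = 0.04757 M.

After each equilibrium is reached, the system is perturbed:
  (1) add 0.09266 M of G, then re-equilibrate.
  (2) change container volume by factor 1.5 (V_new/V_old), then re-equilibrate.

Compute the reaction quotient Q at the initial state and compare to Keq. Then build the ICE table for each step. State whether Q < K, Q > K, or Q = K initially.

Q₀ = 900; Q > K (proceeds reverse)

Q₀ = 900 vs Keq = 138.3 ⇒ Q>K, reverse
Step 1:
                    G           B           D
  I            0.5127     0.01418     0.04757
  C           0.01744     0.01744   -0.008718
  E            0.5301     0.03162     0.03885
  solve Keq expr → x = -0.008718; check Q = 138.3
Then add 0.09266 M of G.
Step 2:
                    G           B           D
  I            0.6228     0.03162     0.03885
  C          -0.00387    -0.00387    0.001935
  E            0.6189     0.02775     0.04079
  solve Keq expr → x = 0.001935; check Q = 138.3
Then change container volume by factor 1.5 (V_new/V_old).
Step 3:
                    G           B           D
  I            0.4126      0.0185     0.02719
  C           0.01105     0.01105   -0.005523
  E            0.4237     0.02954     0.02167
  solve Keq expr → x = -0.005523; check Q = 138.3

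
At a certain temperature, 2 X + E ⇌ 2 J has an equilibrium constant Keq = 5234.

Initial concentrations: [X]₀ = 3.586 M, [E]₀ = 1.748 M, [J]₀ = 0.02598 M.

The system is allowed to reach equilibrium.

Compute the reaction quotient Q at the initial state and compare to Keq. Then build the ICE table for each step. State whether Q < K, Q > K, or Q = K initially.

Q₀ = 3.0027e-05 vs Keq = 5234 ⇒ Q<K, forward
Step 1:
                  X         E         J
  I           3.586     1.748   0.02598
  C          -3.385    -1.693     3.385
  E          0.2006   0.05528     3.411
  solve Keq expr → x = 1.693; check Q = 5234

Q₀ = 3.0027e-05; Q < K (proceeds forward)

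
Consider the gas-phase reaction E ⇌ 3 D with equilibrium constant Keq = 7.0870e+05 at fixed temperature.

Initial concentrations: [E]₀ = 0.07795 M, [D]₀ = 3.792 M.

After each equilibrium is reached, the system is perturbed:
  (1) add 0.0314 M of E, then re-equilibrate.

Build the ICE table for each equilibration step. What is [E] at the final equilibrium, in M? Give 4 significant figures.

Q₀ = 699.5 vs Keq = 7.0870e+05 ⇒ Q<K, forward
Step 1:
                  E         D
  init      0.07795     3.792
  Δ        -0.07786    0.2336
  eq      9.2049e-05     4.026
  solve Keq expr → x = 0.07786; check Q = 7.0870e+05
Then add 0.0314 M of E.
Step 2:
                  E         D
  init      0.03149     4.026
  Δ        -0.03139   0.09418
  eq      9.8662e-05      4.12
  solve Keq expr → x = 0.03139; check Q = 7.0870e+05

[E]_eq = 9.8662e-05 M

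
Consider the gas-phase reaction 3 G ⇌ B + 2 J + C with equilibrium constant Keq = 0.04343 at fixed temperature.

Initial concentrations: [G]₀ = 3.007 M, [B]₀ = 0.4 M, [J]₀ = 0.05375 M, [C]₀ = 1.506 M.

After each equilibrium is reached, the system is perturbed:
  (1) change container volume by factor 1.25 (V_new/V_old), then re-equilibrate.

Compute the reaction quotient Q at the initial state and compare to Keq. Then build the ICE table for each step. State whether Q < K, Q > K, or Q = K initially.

Q₀ = 6.4009e-05 vs Keq = 0.04343 ⇒ Q<K, forward
Step 1:
                  G         B         J         C
  init        3.007       0.4   0.05375     1.506
  Δ         -0.8319    0.2773    0.5546    0.2773
  eq          2.175    0.6773    0.6083     1.783
  solve Keq expr → x = 0.2773; check Q = 0.04343
Then change container volume by factor 1.25 (V_new/V_old).
Step 2:
                  G         B         J         C
  init         1.74    0.5418    0.4867     1.427
  Δ        -0.04252   0.01417   0.02835   0.01417
  eq          1.698     0.556     0.515     1.441
  solve Keq expr → x = 0.01417; check Q = 0.04343

Q₀ = 6.4009e-05; Q < K (proceeds forward)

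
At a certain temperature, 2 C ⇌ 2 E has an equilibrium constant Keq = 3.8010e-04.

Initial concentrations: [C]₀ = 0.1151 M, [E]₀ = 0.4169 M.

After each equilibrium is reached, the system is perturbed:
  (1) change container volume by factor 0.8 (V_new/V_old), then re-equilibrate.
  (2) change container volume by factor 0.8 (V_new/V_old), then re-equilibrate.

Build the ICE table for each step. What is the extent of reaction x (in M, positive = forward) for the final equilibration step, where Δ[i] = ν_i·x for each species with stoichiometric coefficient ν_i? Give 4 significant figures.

Q₀ = 13.12 vs Keq = 3.8010e-04 ⇒ Q>K, reverse
Step 1:
                  C         E
  I          0.1151    0.4169
  C          0.4067   -0.4067
  E          0.5218   0.01017
  solve Keq expr → x = -0.2034; check Q = 3.8010e-04
Then change container volume by factor 0.8 (V_new/V_old).
Step 2:
                  C         E
  I          0.6523   0.01272
  C               0         0
  E          0.6523   0.01272
  solve Keq expr → x = 0; check Q = 3.8010e-04
Then change container volume by factor 0.8 (V_new/V_old).
Step 3:
                  C         E
  I          0.8154    0.0159
  C               0         0
  E          0.8154    0.0159
  solve Keq expr → x = 0; check Q = 3.8010e-04

x = 0 M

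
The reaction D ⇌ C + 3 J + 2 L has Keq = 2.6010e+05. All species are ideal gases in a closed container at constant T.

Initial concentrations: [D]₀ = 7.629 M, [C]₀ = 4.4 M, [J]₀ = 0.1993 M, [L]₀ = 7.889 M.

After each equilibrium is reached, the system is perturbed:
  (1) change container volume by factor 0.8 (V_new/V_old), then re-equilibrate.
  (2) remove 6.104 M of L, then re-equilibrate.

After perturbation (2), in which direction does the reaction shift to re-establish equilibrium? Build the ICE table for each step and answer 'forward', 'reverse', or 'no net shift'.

Q₀ = 0.2842 vs Keq = 2.6010e+05 ⇒ Q<K, forward
Step 1:
                   D          C          J          L
  Initial      7.629        4.4     0.1993      7.889
  Change       -3.05       3.05      9.149        6.1
  Equil        4.579       7.45      9.349      13.99
  solve Keq expr → x = 3.05; check Q = 2.6010e+05
Then change container volume by factor 0.8 (V_new/V_old).
Step 2:
                   D          C          J          L
  Initial      5.724      9.312      11.69      17.49
  Change       0.809     -0.809     -2.427     -1.618
  Equil        6.533      8.503      9.259      15.87
  solve Keq expr → x = -0.809; check Q = 2.6010e+05
Then remove 6.104 M of L.
Step 3:
                   D          C          J          L
  Initial      6.533      8.503      9.259      9.764
  Change     -0.6288     0.6288      1.887      1.258
  Equil        5.904      9.132      11.15      11.02
  solve Keq expr → x = 0.6288; check Q = 2.6010e+05

Direction: forward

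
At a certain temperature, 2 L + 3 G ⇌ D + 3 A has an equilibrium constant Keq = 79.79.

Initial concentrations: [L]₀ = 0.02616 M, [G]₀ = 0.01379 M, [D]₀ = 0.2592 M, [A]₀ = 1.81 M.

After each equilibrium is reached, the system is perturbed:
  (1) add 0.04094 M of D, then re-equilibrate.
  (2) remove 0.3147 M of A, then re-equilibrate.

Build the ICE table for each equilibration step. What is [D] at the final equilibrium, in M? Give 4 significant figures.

Q₀ = 8.5645e+08 vs Keq = 79.79 ⇒ Q>K, reverse
Step 1:
                  L         G         D         A
  init      0.02616   0.01379    0.2592      1.81
  Δ           0.254    0.3811    -0.127   -0.3811
  eq         0.2802    0.3949    0.1322     1.429
  solve Keq expr → x = -0.127; check Q = 79.79
Then add 0.04094 M of D.
Step 2:
                  L         G         D         A
  init       0.2802    0.3949    0.1731     1.429
  Δ         0.01112   0.01668  -0.00556  -0.01668
  eq         0.2913    0.4115    0.1676     1.412
  solve Keq expr → x = -0.00556; check Q = 79.79
Then remove 0.3147 M of A.
Step 3:
                  L         G         D         A
  init       0.2913    0.4115    0.1676     1.098
  Δ        -0.02945  -0.04417   0.01472   0.04417
  eq         0.2619    0.3674    0.1823     1.142
  solve Keq expr → x = 0.01472; check Q = 79.79

[D]_eq = 0.1823 M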